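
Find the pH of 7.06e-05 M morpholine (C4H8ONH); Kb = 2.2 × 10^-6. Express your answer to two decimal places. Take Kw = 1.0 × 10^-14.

C4H8ONH + H2O ⇌ C4H8ONH2+ + OH-
From the ICE table, Kb = x²/(7.06e-05 − x) = 2.2 × 10^-6.
Here C₀/Kb ≈ 32.1, so the small-x approximation fails. Use the quadratic:
x = (−Kb + √(Kb² + 4·Kb·C₀))/2 = 1.14 × 10^-5 M
pOH = −log(1.14 × 10^-5) = 4.94; pH = 14.00 − 4.94 = 9.06

pH = 9.06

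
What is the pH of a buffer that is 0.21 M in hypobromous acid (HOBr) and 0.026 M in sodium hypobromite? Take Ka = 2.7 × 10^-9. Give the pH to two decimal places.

pH = 7.66

pKa = −log(2.7 × 10^-9) = 8.569
Henderson–Hasselbalch: pH = pKa + log([OBr-]/[HOBr]) = 8.569 + log(0.026/0.21)
pH = 8.569 + (-0.907) = 7.66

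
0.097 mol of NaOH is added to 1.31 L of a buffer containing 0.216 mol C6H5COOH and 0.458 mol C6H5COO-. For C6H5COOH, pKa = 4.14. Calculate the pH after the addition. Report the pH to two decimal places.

pH = 4.81

OH- converts C6H5COOH to C6H5COO-: C6H5COOH → 0.119 mol, C6H5COO- → 0.555 mol.
pH = pKa + log([A⁻]/[HA]) = 4.14 + log(0.555/0.119) = 4.14 +0.669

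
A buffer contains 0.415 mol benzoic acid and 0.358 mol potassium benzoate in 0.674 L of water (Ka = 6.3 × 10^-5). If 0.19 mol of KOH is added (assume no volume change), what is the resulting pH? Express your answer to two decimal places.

pH = 4.59

OH- converts C6H5COOH to C6H5COO-: C6H5COOH → 0.225 mol, C6H5COO- → 0.548 mol.
pKa = −log(6.3 × 10^-5) = 4.201
Henderson–Hasselbalch with mole ratio 0.548/0.225: pH = 4.201 + (+0.387)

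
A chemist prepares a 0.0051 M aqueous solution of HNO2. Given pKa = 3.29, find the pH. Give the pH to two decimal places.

pH = 2.86

HNO2 ⇌ NO2- + H+
Ka = 10^(−3.29) = 5.13 × 10^-4
Let x = [H+] at equilibrium. Ka = x²/(0.0051 − x).
Here C₀/Ka ≈ 9.94, so the small-x approximation fails. Use the quadratic:
x = [−0.000513 + √(0.000513² + 1.05e-05)]/2 = 1.38 × 10^-3 M
pH = −log[H+] = −log(1.38 × 10^-3) = 2.86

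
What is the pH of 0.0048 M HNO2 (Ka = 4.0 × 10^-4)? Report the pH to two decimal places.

HNO2 ⇌ NO2- + H+
Let x = [H+] at equilibrium. Ka = x²/(0.0048 − x).
The 5% rule fails; solving x² + Ka·x − Ka·C₀ = 0 exactly:
x = (−Ka + √(Ka² + 4·Ka·C₀))/2 = 1.20 × 10^-3 M
pH = −log[H+] = −log(1.20 × 10^-3) = 2.92

pH = 2.92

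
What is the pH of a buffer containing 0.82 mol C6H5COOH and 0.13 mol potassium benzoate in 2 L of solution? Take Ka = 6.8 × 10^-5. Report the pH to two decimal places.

pH = 3.37

pKa = −log(6.8 × 10^-5) = 4.167
pH = pKa + log([A⁻]/[HA]) = 4.167 + log(0.13/0.82)
pH = 4.167 + (-0.800) = 3.37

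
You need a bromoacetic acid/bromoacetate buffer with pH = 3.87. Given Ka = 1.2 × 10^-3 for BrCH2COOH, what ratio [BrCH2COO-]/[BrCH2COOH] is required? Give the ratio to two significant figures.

ratio = 8.9

pKa = -log(1.2 × 10^-3) = 2.921
pH = pKa + log(r) ⇒ log(r) = 3.87 − 2.921 = +0.949
r = [BrCH2COO-]/[BrCH2COOH] = 10^(+0.949) = 8.89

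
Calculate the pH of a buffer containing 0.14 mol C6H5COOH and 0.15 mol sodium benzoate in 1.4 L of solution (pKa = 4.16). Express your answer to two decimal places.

pH = 4.19

Using pH = pKa + log([base]/[acid]) with [base]/[acid] = 0.15/0.14:
pH = 4.16 + (+0.030) = 4.19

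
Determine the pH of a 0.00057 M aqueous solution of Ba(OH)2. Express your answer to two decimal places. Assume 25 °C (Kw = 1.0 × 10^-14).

Ba(OH)2 is a strong base (each formula unit releases 2 OH-); [OH-] = 0.00114 M.
pOH = -log(0.00114) = 2.94
pH = 14.00 - 2.94 = 11.06

pH = 11.06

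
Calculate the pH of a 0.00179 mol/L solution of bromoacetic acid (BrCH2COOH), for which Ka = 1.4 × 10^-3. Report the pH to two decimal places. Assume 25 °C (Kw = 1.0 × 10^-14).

pH = 2.99

BrCH2COOH ⇌ BrCH2COO- + H+
From the ICE table, Ka = x²/(0.00179 − x) = 1.4 × 10^-3.
x is not negligible relative to C₀; solve x² + 0.0014·x − 2.51e-06 = 0.
x = (−Ka + √(Ka² + 4·Ka·C₀))/2 = 1.03 × 10^-3 M
pH = −log(1.03 × 10^-3) = 2.99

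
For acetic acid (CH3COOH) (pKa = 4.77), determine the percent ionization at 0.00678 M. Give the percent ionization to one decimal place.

4.9%

CH3COOH ⇌ CH3COO- + H+; let x = [H+] at equilibrium.
Ka = 10^(−4.77) = 1.70 × 10^-5
Solve x² + 1.7e-05x − 1.15e-07 = 0 → x = 3.31 × 10^-4 M
Fraction ionized = 3.31 × 10^-4 / 0.00678 = 0.0488 → 4.9%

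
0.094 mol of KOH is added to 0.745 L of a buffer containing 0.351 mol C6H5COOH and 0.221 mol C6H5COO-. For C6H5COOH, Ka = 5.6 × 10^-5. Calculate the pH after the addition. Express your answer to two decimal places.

pH = 4.34

OH- converts C6H5COOH to C6H5COO-: C6H5COOH → 0.257 mol, C6H5COO- → 0.315 mol.
pKa = −log(5.6 × 10^-5) = 4.252
Henderson–Hasselbalch with mole ratio 0.315/0.257: pH = 4.252 + (+0.088)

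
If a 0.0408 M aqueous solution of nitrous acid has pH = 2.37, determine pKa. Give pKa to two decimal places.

[H+] = 10^(-2.37) = 4.27 × 10^-3 M
At equilibrium [HA] = 0.0408 − 4.27 × 10^-3 = 3.65 × 10^-2 M
Ka = [H+][A-]/[HA] = (4.27 × 10^-3)² / 3.65 × 10^-2 = 5.00 × 10^-4
pKa = -log(5.00 × 10^-4) = 3.30

pKa = 3.30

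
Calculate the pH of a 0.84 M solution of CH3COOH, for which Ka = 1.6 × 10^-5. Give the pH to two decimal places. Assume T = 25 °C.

pH = 2.44

CH3COOH ⇌ CH3COO- + H+
From the ICE table, Ka = [H+]²/(0.84 − [H+]) = 1.6 × 10^-5.
Since Ka ≪ C₀, [H+] ≈ √(Ka·C₀) = 3.67 × 10^-3 M.
pH = −log[H+] = −log(3.67 × 10^-3) = 2.44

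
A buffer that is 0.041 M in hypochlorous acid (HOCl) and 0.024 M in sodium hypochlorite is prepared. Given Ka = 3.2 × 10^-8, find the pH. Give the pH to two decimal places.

pH = 7.26

pKa = −log(3.2 × 10^-8) = 7.495
Using pH = pKa + log([base]/[acid]) with [base]/[acid] = 0.024/0.041:
pH = 7.495 + (-0.233) = 7.26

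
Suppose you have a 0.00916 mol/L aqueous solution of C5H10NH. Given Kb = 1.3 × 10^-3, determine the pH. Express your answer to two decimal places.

pH = 11.46

C5H10NH + H2O ⇌ C5H10NH2+ + OH-
Kb = [OH-]²/(0.00916 − [OH-]) = 1.3 × 10^-3
Here C₀/Kb ≈ 7.05, so the small-[OH-] approximation fails. Use the quadratic:
[OH-] = [−0.0013 + √(0.0013² + 4.76e-05)]/2 = 2.86 × 10^-3 M
pOH = −log(2.86 × 10^-3) = 2.54; pH = 14.00 − 2.54 = 11.46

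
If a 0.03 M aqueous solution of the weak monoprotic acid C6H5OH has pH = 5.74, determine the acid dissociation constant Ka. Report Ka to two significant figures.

[H+] = 10^(-5.74) = 1.82 × 10^-6 M
At equilibrium [HA] = 0.03 − 1.82 × 10^-6 = 3.00 × 10^-2 M
Ka = [H+][A-]/[HA] = (1.82 × 10^-6)² / 3.00 × 10^-2 = 1.1 × 10^-10

Ka = 1.1 × 10^-10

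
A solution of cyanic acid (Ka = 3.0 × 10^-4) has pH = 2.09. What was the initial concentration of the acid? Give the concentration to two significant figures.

[H+] = 10^(-2.09) = 8.13 × 10^-3 M = x
Ka = x²/(C₀ − x) ⇒ C₀ = x + x²/Ka
C₀ = 8.13 × 10^-3 + (8.13 × 10^-3)²/(3.0 × 10^-4) = 2.28 × 10^-1 M

C₀ = 2.3 × 10^-1 M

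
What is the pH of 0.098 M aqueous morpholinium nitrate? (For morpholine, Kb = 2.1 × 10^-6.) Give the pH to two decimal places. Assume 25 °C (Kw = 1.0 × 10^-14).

C4H8ONH2+ is the conjugate acid of the weak base C4H8ONH.
Ka = Kw/Kb = 1.0×10^-14 / 2.1 × 10^-6 = 4.76 × 10^-9
Let x = [H+] at equilibrium. Ka = x²/(0.098 − x).
Since Ka ≪ C₀, x ≈ √(Ka·C₀) = 2.16 × 10^-5 M.
pH = −log(2.16 × 10^-5) = 4.67

pH = 4.67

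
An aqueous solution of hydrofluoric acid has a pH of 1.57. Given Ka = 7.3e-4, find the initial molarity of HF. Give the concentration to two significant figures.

C₀ = 1.0 M

[H+] = 10^(-1.57) = 2.69 × 10^-2 M = x
Ka = x²/(C₀ − x) ⇒ C₀ = x + x²/Ka
C₀ = 2.69 × 10^-2 + (2.69 × 10^-2)²/(7.3 × 10^-4) = 1.02 M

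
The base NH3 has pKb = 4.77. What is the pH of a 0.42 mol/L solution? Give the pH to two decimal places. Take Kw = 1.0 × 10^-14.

NH3 + H2O ⇌ NH4+ + OH-
Kb = 10^(−4.77) = 1.70 × 10^-5
Kb = [OH-]²/(0.42 − [OH-]) = 1.70 × 10^-5
Since Kb ≪ C₀, [OH-] ≈ √(Kb·C₀) = 2.67 × 10^-3 M.
Check: 0.64% ionized — well under 5%, approximation valid.
pOH = 2.57, so pH = 14.00 − pOH = 11.43

pH = 11.43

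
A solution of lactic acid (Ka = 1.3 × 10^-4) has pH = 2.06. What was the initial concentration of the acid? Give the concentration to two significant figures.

C₀ = 5.9 × 10^-1 M

[H+] = 10^(-2.06) = 8.71 × 10^-3 M = x
Ka = x²/(C₀ − x) ⇒ C₀ = x + x²/Ka
C₀ = 8.71 × 10^-3 + (8.71 × 10^-3)²/(1.3 × 10^-4) = 5.92 × 10^-1 M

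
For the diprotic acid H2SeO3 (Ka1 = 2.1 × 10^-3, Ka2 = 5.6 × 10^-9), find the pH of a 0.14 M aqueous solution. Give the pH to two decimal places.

Ka1 ≫ Ka2, so treat the first dissociation as the only significant source of H+.
Ka1 = x²/(0.14 − x) = 2.1 × 10^-3
Solving the quadratic: x = (−Ka1 + √(Ka1² + 4·Ka1·C₀))/2 = 1.61 × 10^-2 M
pH = −log(1.61 × 10^-2) = 1.79

pH = 1.79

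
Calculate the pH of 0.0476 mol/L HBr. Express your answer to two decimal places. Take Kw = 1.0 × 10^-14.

pH = 1.32

HBr is a strong acid and dissociates completely, so [H+] = 0.0476 M.
pH = -log(0.0476) = 1.32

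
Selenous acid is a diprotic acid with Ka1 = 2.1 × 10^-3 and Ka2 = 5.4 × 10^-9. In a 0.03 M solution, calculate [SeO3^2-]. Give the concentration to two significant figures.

First ionization gives [H+] ≈ [HSeO3-] = 6.96 × 10^-3 M.
Second step: Ka2 = [H+][SeO3^2-]/[HSeO3-] ≈ [SeO3^2-] (since [H+] ≈ [HSeO3-]).
So [SeO3^2-] ≈ Ka2.

5.4 × 10^-9 M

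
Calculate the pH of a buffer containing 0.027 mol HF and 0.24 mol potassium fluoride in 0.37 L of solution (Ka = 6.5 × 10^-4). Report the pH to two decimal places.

pH = 4.14

pKa = −log(6.5 × 10^-4) = 3.187
Using pH = pKa + log([base]/[acid]) with [base]/[acid] = 0.24/0.027:
pH = 3.187 + (+0.949) = 4.14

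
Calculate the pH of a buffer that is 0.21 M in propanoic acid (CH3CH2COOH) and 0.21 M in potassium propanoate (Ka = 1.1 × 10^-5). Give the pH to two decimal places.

pKa = −log(1.1 × 10^-5) = 4.959
Henderson–Hasselbalch: pH = pKa + log([CH3CH2COO-]/[CH3CH2COOH]) = 4.959 + log(0.21/0.21)
pH = 4.959 + (+0.000) = 4.96

pH = 4.96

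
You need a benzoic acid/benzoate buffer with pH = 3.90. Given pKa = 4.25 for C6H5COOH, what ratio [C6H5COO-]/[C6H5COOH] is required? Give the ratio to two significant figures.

ratio = 0.45

pH = pKa + log(r) ⇒ log(r) = 3.90 − 4.25 = -0.35
r = [C6H5COO-]/[C6H5COOH] = 10^(-0.35) = 0.447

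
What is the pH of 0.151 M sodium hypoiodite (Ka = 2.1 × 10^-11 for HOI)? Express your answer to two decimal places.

pH = 11.92

OI- is the conjugate base of the weak acid HOI.
Kb = Kw/Ka = 1.0×10^-14 / 2.1 × 10^-11 = 4.76 × 10^-4
Kb = [OH-]²/(0.151 − [OH-]) = 4.76 × 10^-4
[OH-] is not negligible relative to C₀; solve [OH-]² + 0.000476·[OH-] − 7.19e-05 = 0.
[OH-] = [−0.000476 + √(0.000476² + 0.000288)]/2 = 8.24 × 10^-3 M
pOH = 2.08, so pH = 14.00 − pOH = 11.92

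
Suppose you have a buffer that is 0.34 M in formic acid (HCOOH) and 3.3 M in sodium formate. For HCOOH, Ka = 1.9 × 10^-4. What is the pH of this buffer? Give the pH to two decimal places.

pH = 4.71

pKa = −log(1.9 × 10^-4) = 3.721
pH = pKa + log([A⁻]/[HA]) = 3.721 + log(3.3/0.34)
pH = 3.721 + (+0.987) = 4.71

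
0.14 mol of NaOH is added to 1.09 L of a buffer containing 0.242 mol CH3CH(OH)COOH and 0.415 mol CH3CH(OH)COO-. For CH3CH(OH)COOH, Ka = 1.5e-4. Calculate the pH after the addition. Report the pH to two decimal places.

OH- converts CH3CH(OH)COOH to CH3CH(OH)COO-: CH3CH(OH)COOH → 0.102 mol, CH3CH(OH)COO- → 0.555 mol.
pKa = −log(1.5 × 10^-4) = 3.824
pH = pKa + log(n_CH3CH(OH)COO-/n_CH3CH(OH)COOH) = 3.824 + log(0.555/0.102) = 3.824 + (+0.736)

pH = 4.56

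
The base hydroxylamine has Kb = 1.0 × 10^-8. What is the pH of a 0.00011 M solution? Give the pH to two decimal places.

pH = 8.02

NH2OH + H2O ⇌ NH3OH+ + OH-
From the ICE table, Kb = x²/(0.00011 − x) = 1.0 × 10^-8.
Neglecting x in the denominator: x = √(1.0 × 10^-8 × 0.00011) = 1.05 × 10^-6 M
(x/C₀ = 0.95% < 5%, so the approximation holds.)
pOH = 5.98, so pH = 14.00 − pOH = 8.02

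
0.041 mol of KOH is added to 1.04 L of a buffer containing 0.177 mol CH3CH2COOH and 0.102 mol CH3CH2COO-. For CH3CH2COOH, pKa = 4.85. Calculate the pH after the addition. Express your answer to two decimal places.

After neutralization: n(CH3CH2COOH) = 0.136 mol, n(CH3CH2COO-) = 0.143 mol.
pH = pKa + log(n_CH3CH2COO-/n_CH3CH2COOH) = 4.85 + log(0.143/0.136) = 4.85 + (+0.022)

pH = 4.87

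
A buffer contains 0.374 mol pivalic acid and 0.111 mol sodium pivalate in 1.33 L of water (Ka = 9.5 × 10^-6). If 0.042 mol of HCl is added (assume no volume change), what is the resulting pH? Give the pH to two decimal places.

Added H+ converts (CH3)3CCOO- to (CH3)3CCOOH: (CH3)3CCOOH → 0.416 mol, (CH3)3CCOO- → 0.069 mol.
pKa = −log(9.5 × 10^-6) = 5.022
Henderson–Hasselbalch with mole ratio 0.069/0.416: pH = 5.022 + (-0.780)

pH = 4.24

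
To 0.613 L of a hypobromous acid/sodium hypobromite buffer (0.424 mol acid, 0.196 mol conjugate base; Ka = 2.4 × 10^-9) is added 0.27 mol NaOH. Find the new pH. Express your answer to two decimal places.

pH = 9.10

OH- converts HOBr to OBr-: HOBr → 0.154 mol, OBr- → 0.466 mol.
pKa = −log(2.4 × 10^-9) = 8.620
Henderson–Hasselbalch with mole ratio 0.466/0.154: pH = 8.620 + (+0.481)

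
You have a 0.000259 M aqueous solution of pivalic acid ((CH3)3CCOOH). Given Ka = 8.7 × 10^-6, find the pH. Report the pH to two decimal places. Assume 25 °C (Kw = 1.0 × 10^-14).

(CH3)3CCOOH ⇌ (CH3)3CCOO- + H+
Let x = [H+] at equilibrium. Ka = x²/(0.000259 − x).
The 5% rule fails; solving x² + Ka·x − Ka·C₀ = 0 exactly:
x = [−8.7e-06 + √(8.7e-06² + 9.01e-09)]/2 = 4.33 × 10^-5 M
pH = −log[H+] = −log(4.33 × 10^-5) = 4.36

pH = 4.36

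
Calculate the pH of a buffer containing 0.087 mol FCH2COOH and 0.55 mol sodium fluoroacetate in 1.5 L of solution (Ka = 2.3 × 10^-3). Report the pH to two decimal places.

pH = 3.44

pKa = −log(2.3 × 10^-3) = 2.638
Henderson–Hasselbalch: pH = pKa + log([FCH2COO-]/[FCH2COOH]) = 2.638 + log(0.55/0.087)
pH = 2.638 + (+0.801) = 3.44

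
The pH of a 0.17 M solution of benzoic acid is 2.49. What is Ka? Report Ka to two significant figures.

[H+] = 10^(-2.49) = 3.24 × 10^-3 M
At equilibrium [HA] = 0.17 − 3.24 × 10^-3 = 1.67 × 10^-1 M
Ka = [H+][A-]/[HA] = (3.24 × 10^-3)² / 1.67 × 10^-1 = 6.3 × 10^-5

Ka = 6.3 × 10^-5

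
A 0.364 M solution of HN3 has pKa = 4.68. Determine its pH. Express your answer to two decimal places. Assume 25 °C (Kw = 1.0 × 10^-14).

pH = 2.56

HN3 ⇌ N3- + H+
Ka = 10^(−4.68) = 2.09 × 10^-5
Ka = [H+]²/(0.364 − [H+]) = 2.09 × 10^-5
Since Ka ≪ C₀, [H+] ≈ √(Ka·C₀) = 2.76 × 10^-3 M.
([H+]/C₀ = 0.76% < 5%, so the approximation holds.)
pH = −log(2.76 × 10^-3) = 2.56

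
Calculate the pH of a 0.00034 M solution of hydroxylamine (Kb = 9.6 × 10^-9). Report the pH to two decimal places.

NH2OH + H2O ⇌ NH3OH+ + OH-
Kb = [OH-]²/(0.00034 − [OH-]) = 9.6 × 10^-9
Since Kb ≪ C₀, [OH-] ≈ √(Kb·C₀) = 1.81 × 10^-6 M.
pOH = 5.74, so pH = 14.00 − pOH = 8.26

pH = 8.26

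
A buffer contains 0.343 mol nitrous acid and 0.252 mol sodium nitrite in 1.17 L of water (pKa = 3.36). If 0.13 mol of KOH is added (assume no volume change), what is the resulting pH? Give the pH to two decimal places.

After neutralization: n(HNO2) = 0.213 mol, n(NO2-) = 0.382 mol.
pH = pKa + log([A⁻]/[HA]) = 3.36 + log(0.382/0.213) = 3.36 +0.254

pH = 3.61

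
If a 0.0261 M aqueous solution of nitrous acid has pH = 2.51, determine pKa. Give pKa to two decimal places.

[H+] = 10^(-2.51) = 3.09 × 10^-3 M
At equilibrium [HA] = 0.0261 − 3.09 × 10^-3 = 2.30 × 10^-2 M
Ka = [H+][A-]/[HA] = (3.09 × 10^-3)² / 2.30 × 10^-2 = 4.15 × 10^-4
pKa = -log(4.15 × 10^-4) = 3.38

pKa = 3.38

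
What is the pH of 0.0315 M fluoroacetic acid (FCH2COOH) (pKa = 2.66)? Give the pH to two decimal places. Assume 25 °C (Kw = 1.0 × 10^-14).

FCH2COOH ⇌ FCH2COO- + H+
Ka = 10^(−2.66) = 2.19 × 10^-3
Ka = [H+]²/(0.0315 − [H+]) = 2.19 × 10^-3
Here C₀/Ka ≈ 14.4, so the small-[H+] approximation fails. Use the quadratic:
[H+] = [−0.00219 + √(0.00219² + 0.000276)]/2 = 7.28 × 10^-3 M
pH = −log[H+] = −log(7.28 × 10^-3) = 2.14

pH = 2.14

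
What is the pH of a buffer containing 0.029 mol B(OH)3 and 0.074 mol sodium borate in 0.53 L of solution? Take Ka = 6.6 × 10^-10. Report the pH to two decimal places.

pH = 9.59

pKa = −log(6.6 × 10^-10) = 9.180
pH = pKa + log([A⁻]/[HA]) = 9.180 + log(0.074/0.029)
pH = 9.180 + (+0.407) = 9.59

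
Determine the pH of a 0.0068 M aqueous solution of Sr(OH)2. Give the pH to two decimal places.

pH = 12.13

Sr(OH)2 is a strong base (each formula unit releases 2 OH-); [OH-] = 0.0136 M.
pOH = -log(0.0136) = 1.87
pH = 14.00 - 1.87 = 12.13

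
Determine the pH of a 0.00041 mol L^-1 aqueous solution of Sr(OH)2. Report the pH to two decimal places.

pH = 10.91

Sr(OH)2 is a strong base (each formula unit releases 2 OH-); [OH-] = 0.00082 M.
pOH = -log(0.00082) = 3.09
pH = 14.00 - 3.09 = 10.91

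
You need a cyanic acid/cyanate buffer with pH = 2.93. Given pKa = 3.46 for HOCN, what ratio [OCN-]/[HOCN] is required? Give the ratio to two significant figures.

ratio = 0.30

pH = pKa + log(r) ⇒ log(r) = 2.93 − 3.46 = -0.53
r = [OCN-]/[HOCN] = 10^(-0.53) = 0.295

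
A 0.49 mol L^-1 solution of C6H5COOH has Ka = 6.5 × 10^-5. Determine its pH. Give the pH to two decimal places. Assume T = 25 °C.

pH = 2.25

C6H5COOH ⇌ C6H5COO- + H+
Ka = [H+]²/(0.49 − [H+]) = 6.5 × 10^-5
Since Ka ≪ C₀, [H+] ≈ √(Ka·C₀) = 5.64 × 10^-3 M.
Check: 1.2% ionized — well under 5%, approximation valid.
pH = −log(5.64 × 10^-3) = 2.25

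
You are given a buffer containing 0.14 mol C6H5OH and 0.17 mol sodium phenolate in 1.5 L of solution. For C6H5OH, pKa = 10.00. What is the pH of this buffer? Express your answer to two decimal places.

pH = 10.08

Using pH = pKa + log([base]/[acid]) with [base]/[acid] = 0.17/0.14:
pH = 10.00 + (+0.084) = 10.08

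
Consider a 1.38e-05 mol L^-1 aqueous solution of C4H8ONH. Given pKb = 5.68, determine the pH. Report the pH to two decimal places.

pH = 8.65

C4H8ONH + H2O ⇌ C4H8ONH2+ + OH-
Kb = 10^(−5.68) = 2.09 × 10^-6
Let x = [OH-] at equilibrium. Kb = x²/(1.38e-05 − x).
Here C₀/Kb ≈ 6.6, so the small-x approximation fails. Use the quadratic:
x = (−Kb + √(Kb² + 4·Kb·C₀))/2 = 4.43 × 10^-6 M
pOH = 5.35, so pH = 14.00 − pOH = 8.65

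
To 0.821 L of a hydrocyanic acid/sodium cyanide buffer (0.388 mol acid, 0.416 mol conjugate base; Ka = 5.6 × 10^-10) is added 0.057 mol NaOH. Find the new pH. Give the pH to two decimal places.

pH = 9.41

After neutralization: n(HCN) = 0.331 mol, n(CN-) = 0.473 mol.
pKa = −log(5.6 × 10^-10) = 9.252
pH = pKa + log(n_CN-/n_HCN) = 9.252 + log(0.473/0.331) = 9.252 + (+0.155)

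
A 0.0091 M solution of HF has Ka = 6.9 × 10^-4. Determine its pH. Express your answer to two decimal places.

pH = 2.66

HF ⇌ F- + H+
Let x = [H+] at equilibrium. Ka = x²/(0.0091 − x).
The 5% rule fails; solving x² + Ka·x − Ka·C₀ = 0 exactly:
x = [−0.00069 + √(0.00069² + 2.51e-05)]/2 = 2.18 × 10^-3 M
pH = −log(2.18 × 10^-3) = 2.66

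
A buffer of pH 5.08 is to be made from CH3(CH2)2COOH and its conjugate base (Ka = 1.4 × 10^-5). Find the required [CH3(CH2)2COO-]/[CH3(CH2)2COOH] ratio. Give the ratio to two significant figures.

ratio = 1.7

pKa = -log(1.4 × 10^-5) = 4.854
pH = pKa + log(r) ⇒ log(r) = 5.08 − 4.854 = +0.226
r = [CH3(CH2)2COO-]/[CH3(CH2)2COOH] = 10^(+0.226) = 1.68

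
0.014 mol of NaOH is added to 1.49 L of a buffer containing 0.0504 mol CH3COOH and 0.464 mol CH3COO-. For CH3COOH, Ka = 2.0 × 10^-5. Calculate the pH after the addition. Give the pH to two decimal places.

After neutralization: n(CH3COOH) = 0.0364 mol, n(CH3COO-) = 0.478 mol.
pKa = −log(2.0 × 10^-5) = 4.699
pH = pKa + log([A⁻]/[HA]) = 4.699 + log(0.478/0.0364) = 4.699 +1.118

pH = 5.82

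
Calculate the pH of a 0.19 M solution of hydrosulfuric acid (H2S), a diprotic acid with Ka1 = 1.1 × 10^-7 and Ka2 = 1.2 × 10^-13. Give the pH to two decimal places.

Ka1 ≫ Ka2, so treat the first dissociation as the only significant source of H+.
Ka1 = x²/(0.19 − x) = 1.1 × 10^-7
x ≈ √(1.1 × 10^-7 × 0.19) = 1.45 × 10^-4 M
pH = −log(1.45 × 10^-4) = 3.84

pH = 3.84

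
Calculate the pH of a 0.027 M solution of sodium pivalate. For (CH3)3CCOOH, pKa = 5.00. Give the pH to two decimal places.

pH = 8.72

(CH3)3CCOO- is the conjugate base of the weak acid (CH3)3CCOOH.
Ka = 10^(−5.00) = 1.00 × 10^-5
Kb = Kw/Ka = 1.0×10^-14 / 1.00 × 10^-5 = 1.00 × 10^-9
Let x = [OH-] at equilibrium. Kb = x²/(0.027 − x).
Neglecting x in the denominator: x = √(1.00 × 10^-9 × 0.027) = 5.20 × 10^-6 M
(x/C₀ = 0.019% < 5%, so the approximation holds.)
pOH = 5.28, so pH = 14.00 − pOH = 8.72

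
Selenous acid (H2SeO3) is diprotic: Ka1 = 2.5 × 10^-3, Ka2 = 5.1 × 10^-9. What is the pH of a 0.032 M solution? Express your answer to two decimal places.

pH = 2.11

Since Ka1 ≫ Ka2, the first ionization dominates [H+].
Ka1 = x²/(0.032 − x) = 2.5 × 10^-3
Solving the quadratic: x = (−Ka1 + √(Ka1² + 4·Ka1·C₀))/2 = 7.78 × 10^-3 M
pH = −log(7.78 × 10^-3) = 2.11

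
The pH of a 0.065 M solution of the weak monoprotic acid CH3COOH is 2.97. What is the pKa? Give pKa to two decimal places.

pKa = 4.75

[H+] = 10^(-2.97) = 1.07 × 10^-3 M
At equilibrium [HA] = 0.065 − 1.07 × 10^-3 = 6.39 × 10^-2 M
Ka = [H+][A-]/[HA] = (1.07 × 10^-3)² / 6.39 × 10^-2 = 1.79 × 10^-5
pKa = -log(1.79 × 10^-5) = 4.75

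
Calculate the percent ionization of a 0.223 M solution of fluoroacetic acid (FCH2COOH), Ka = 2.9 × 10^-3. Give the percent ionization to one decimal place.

FCH2COOH ⇌ FCH2COO- + H+; let x = [H+] at equilibrium.
Ka = x²/(C₀ − x); solving the quadratic gives x = 2.40 × 10^-2 M.
% ionization = x/C₀ × 100% = 2.40 × 10^-2/0.223 × 100% = 10.8%

10.8%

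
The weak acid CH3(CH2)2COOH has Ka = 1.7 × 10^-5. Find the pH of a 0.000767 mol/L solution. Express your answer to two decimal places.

pH = 3.97

CH3(CH2)2COOH ⇌ CH3(CH2)2COO- + H+
Let x = [H+] at equilibrium. Ka = x²/(0.000767 − x).
Here C₀/Ka ≈ 45.1, so the small-x approximation fails. Use the quadratic:
x = (−Ka + √(Ka² + 4·Ka·C₀))/2 = 1.06 × 10^-4 M
pH = −log(1.06 × 10^-4) = 3.97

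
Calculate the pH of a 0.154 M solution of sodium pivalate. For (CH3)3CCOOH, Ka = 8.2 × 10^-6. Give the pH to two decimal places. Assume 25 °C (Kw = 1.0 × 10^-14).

(CH3)3CCOO- is the conjugate base of the weak acid (CH3)3CCOOH.
Kb = Kw/Ka = 1.0×10^-14 / 8.2 × 10^-6 = 1.22 × 10^-9
From the ICE table, Kb = [OH-]²/(0.154 − [OH-]) = 1.22 × 10^-9.
Assume [OH-] ≪ 0.154: [OH-] ≈ √(1.22 × 10^-9 × 0.154) = 1.37 × 10^-5 M
pOH = 4.86, so pH = 14.00 − pOH = 9.14

pH = 9.14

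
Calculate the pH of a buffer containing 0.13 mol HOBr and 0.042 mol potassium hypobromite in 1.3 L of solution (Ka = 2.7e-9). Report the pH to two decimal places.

pH = 8.08

pKa = −log(2.7 × 10^-9) = 8.569
Using pH = pKa + log([base]/[acid]) with [base]/[acid] = 0.042/0.13:
pH = 8.569 + (-0.491) = 8.08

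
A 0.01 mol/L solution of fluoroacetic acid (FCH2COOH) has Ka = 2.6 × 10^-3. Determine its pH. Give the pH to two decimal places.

pH = 2.40

FCH2COOH ⇌ FCH2COO- + H+
Ka = [H+]²/(0.01 − [H+]) = 2.6 × 10^-3
Here C₀/Ka ≈ 3.85, so the small-[H+] approximation fails. Use the quadratic:
[H+] = [−0.0026 + √(0.0026² + 0.000104)]/2 = 3.96 × 10^-3 M
pH = −log[H+] = −log(3.96 × 10^-3) = 2.40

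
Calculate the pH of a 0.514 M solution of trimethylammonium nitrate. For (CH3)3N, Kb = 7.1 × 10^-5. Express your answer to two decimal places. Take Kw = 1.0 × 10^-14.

pH = 5.07

(CH3)3NH+ is the conjugate acid of the weak base (CH3)3N.
Ka = Kw/Kb = 1.0×10^-14 / 7.1 × 10^-5 = 1.41 × 10^-10
From the ICE table, Ka = [H+]²/(0.514 − [H+]) = 1.41 × 10^-10.
Assume [H+] ≪ 0.514: [H+] ≈ √(1.41 × 10^-10 × 0.514) = 8.51 × 10^-6 M
([H+]/C₀ = 0.0017% < 5%, so the approximation holds.)
pH = −log(8.51 × 10^-6) = 5.07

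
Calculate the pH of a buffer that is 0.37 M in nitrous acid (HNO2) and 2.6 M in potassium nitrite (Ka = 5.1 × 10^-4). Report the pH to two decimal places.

pH = 4.14

pKa = −log(5.1 × 10^-4) = 3.292
pH = pKa + log([A⁻]/[HA]) = 3.292 + log(2.6/0.37)
pH = 3.292 + (+0.847) = 4.14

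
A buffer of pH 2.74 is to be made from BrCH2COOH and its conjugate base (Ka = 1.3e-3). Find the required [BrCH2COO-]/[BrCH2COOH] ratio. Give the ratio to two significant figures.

ratio = 0.71

pKa = -log(1.3 × 10^-3) = 2.886
pH = pKa + log(r) ⇒ log(r) = 2.74 − 2.886 = -0.146
r = [BrCH2COO-]/[BrCH2COOH] = 10^(-0.146) = 0.714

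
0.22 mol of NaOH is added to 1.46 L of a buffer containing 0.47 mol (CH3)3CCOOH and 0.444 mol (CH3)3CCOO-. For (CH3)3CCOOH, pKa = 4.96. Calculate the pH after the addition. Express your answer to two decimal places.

After neutralization: n((CH3)3CCOOH) = 0.25 mol, n((CH3)3CCOO-) = 0.664 mol.
pH = pKa + log([A⁻]/[HA]) = 4.96 + log(0.664/0.25) = 4.96 +0.424

pH = 5.38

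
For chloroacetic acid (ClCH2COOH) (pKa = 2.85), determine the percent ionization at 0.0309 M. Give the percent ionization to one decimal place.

19.2%

ClCH2COOH ⇌ ClCH2COO- + H+; let x = [H+] at equilibrium.
Ka = 10^(−2.85) = 1.41 × 10^-3
Ka = x²/(C₀ − x); solving the quadratic gives x = 5.93 × 10^-3 M.
Fraction ionized = 5.93 × 10^-3 / 0.0309 = 0.1919 → 19.2%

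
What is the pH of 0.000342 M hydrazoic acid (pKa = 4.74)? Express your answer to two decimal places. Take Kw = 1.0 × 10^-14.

HN3 ⇌ N3- + H+
Ka = 10^(−4.74) = 1.82 × 10^-5
From the ICE table, Ka = [H+]²/(0.000342 − [H+]) = 1.82 × 10^-5.
Here C₀/Ka ≈ 18.8, so the small-[H+] approximation fails. Use the quadratic:
[H+] = (−Ka + √(Ka² + 4·Ka·C₀))/2 = 7.03 × 10^-5 M
pH = −log[H+] = −log(7.03 × 10^-5) = 4.15

pH = 4.15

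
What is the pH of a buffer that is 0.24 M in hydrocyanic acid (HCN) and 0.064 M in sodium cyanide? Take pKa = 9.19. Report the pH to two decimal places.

Using pH = pKa + log([base]/[acid]) with [base]/[acid] = 0.064/0.24:
pH = 9.19 + (-0.574) = 8.62

pH = 8.62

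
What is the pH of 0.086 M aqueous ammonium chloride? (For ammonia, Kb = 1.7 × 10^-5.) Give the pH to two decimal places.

pH = 5.15

NH4+ is the conjugate acid of the weak base NH3.
Ka = Kw/Kb = 1.0×10^-14 / 1.7 × 10^-5 = 5.88 × 10^-10
Ka = [H+]²/(0.086 − [H+]) = 5.88 × 10^-10
Since Ka ≪ C₀, [H+] ≈ √(Ka·C₀) = 7.11 × 10^-6 M.
Check: 0.0083% ionized — well under 5%, approximation valid.
pH = −log(7.11 × 10^-6) = 5.15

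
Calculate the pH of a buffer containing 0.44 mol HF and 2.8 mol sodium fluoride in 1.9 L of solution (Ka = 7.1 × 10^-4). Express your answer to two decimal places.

pKa = −log(7.1 × 10^-4) = 3.149
Using pH = pKa + log([base]/[acid]) with [base]/[acid] = 2.8/0.44:
pH = 3.149 + (+0.804) = 3.95

pH = 3.95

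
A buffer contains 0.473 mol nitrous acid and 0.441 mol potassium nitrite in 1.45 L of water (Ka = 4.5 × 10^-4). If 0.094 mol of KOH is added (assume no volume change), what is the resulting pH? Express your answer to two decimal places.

pH = 3.50

After neutralization: n(HNO2) = 0.379 mol, n(NO2-) = 0.535 mol.
pKa = −log(4.5 × 10^-4) = 3.347
pH = pKa + log(n_NO2-/n_HNO2) = 3.347 + log(0.535/0.379) = 3.347 + (+0.150)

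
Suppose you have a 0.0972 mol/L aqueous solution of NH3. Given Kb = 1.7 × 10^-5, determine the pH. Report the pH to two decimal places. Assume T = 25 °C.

NH3 + H2O ⇌ NH4+ + OH-
From the ICE table, Kb = x²/(0.0972 − x) = 1.7 × 10^-5.
Assume x ≪ 0.0972: x ≈ √(1.7 × 10^-5 × 0.0972) = 1.29 × 10^-3 M
Check: 1.3% ionized — well under 5%, approximation valid.
pOH = 2.89, so pH = 14.00 − pOH = 11.11

pH = 11.11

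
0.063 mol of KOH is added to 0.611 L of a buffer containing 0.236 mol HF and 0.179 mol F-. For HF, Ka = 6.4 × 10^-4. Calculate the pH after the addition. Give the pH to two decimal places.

pH = 3.34

After neutralization: n(HF) = 0.173 mol, n(F-) = 0.242 mol.
pKa = −log(6.4 × 10^-4) = 3.194
Henderson–Hasselbalch with mole ratio 0.242/0.173: pH = 3.194 + (+0.146)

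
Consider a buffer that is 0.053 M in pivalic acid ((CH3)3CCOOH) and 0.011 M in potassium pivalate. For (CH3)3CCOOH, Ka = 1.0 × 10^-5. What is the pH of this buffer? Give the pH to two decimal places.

pKa = −log(1.0 × 10^-5) = 5.000
Henderson–Hasselbalch: pH = pKa + log([(CH3)3CCOO-]/[(CH3)3CCOOH]) = 5.000 + log(0.011/0.053)
pH = 5.000 + (-0.683) = 4.32

pH = 4.32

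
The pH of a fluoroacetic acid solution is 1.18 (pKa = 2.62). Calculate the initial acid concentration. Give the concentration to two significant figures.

C₀ = 1.9 M

[H+] = 10^(-1.18) = 6.61 × 10^-2 M = x
Ka = 10^(−2.62) = 2.40 × 10^-3
Ka = x²/(C₀ − x) ⇒ C₀ = x + x²/Ka
C₀ = 6.61 × 10^-2 + (6.61 × 10^-2)²/(2.40 × 10^-3) = 1.89 M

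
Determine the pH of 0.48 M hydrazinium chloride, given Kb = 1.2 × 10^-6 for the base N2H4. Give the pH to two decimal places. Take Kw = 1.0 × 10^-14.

pH = 4.20

N2H5+ is the conjugate acid of the weak base N2H4.
Ka = Kw/Kb = 1.0×10^-14 / 1.2 × 10^-6 = 8.33 × 10^-9
From the ICE table, Ka = x²/(0.48 − x) = 8.33 × 10^-9.
Since Ka ≪ C₀, x ≈ √(Ka·C₀) = 6.32 × 10^-5 M.
pH = −log(6.32 × 10^-5) = 4.20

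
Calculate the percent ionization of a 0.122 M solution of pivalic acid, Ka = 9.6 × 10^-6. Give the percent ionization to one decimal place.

0.9%

(CH3)3CCOOH ⇌ (CH3)3CCOO- + H+; let x = [H+] at equilibrium.
x ≈ √(Ka·C₀) = √(9.6 × 10^-6 × 0.122) = 1.08 × 10^-3 M
% ionization = x/C₀ × 100% = 1.08 × 10^-3/0.122 × 100% = 0.9%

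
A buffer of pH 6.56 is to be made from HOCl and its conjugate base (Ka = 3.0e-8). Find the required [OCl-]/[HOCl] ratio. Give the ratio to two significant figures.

pKa = -log(3.0 × 10^-8) = 7.523
pH = pKa + log(r) ⇒ log(r) = 6.56 − 7.523 = -0.963
r = [OCl-]/[HOCl] = 10^(-0.963) = 0.109

ratio = 0.11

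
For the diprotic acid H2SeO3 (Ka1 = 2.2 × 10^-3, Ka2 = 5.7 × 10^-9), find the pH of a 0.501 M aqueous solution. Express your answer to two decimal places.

pH = 1.49

Since Ka1 ≫ Ka2, the first ionization dominates [H+].
Ka1 = x²/(0.501 − x) = 2.2 × 10^-3
Solving the quadratic: x = (−Ka1 + √(Ka1² + 4·Ka1·C₀))/2 = 3.21 × 10^-2 M
pH = −log(3.21 × 10^-2) = 1.49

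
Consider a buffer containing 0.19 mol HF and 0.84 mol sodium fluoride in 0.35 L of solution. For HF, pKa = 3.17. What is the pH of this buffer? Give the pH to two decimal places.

pH = 3.82

Using pH = pKa + log([base]/[acid]) with [base]/[acid] = 0.84/0.19:
pH = 3.17 + (+0.646) = 3.82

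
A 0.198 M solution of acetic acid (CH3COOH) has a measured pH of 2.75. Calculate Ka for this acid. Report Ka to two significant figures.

Ka = 1.6 × 10^-5

[H+] = 10^(-2.75) = 1.78 × 10^-3 M
At equilibrium [HA] = 0.198 − 1.78 × 10^-3 = 1.96 × 10^-1 M
Ka = [H+][A-]/[HA] = (1.78 × 10^-3)² / 1.96 × 10^-1 = 1.6 × 10^-5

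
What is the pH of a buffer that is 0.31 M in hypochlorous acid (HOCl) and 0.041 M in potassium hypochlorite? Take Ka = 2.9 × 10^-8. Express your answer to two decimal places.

pH = 6.66

pKa = −log(2.9 × 10^-8) = 7.538
pH = pKa + log([A⁻]/[HA]) = 7.538 + log(0.041/0.31)
pH = 7.538 + (-0.879) = 6.66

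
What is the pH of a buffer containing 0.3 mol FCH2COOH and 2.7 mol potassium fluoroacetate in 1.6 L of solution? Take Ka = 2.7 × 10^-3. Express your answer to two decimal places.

pKa = −log(2.7 × 10^-3) = 2.569
Henderson–Hasselbalch: pH = pKa + log([FCH2COO-]/[FCH2COOH]) = 2.569 + log(2.7/0.3)
pH = 2.569 + (+0.954) = 3.52

pH = 3.52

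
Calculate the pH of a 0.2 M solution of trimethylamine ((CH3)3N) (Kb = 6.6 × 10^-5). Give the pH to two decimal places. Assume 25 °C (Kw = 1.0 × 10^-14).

(CH3)3N + H2O ⇌ (CH3)3NH+ + OH-
Kb = [OH-]²/(0.2 − [OH-]) = 6.6 × 10^-5
Assume [OH-] ≪ 0.2: [OH-] ≈ √(6.6 × 10^-5 × 0.2) = 3.63 × 10^-3 M
Check: 1.8% ionized — well under 5%, approximation valid.
pOH = 2.44, so pH = 14.00 − pOH = 11.56

pH = 11.56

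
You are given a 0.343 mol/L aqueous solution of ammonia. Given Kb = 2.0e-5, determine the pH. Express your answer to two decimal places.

NH3 + H2O ⇌ NH4+ + OH-
From the ICE table, Kb = [OH-]²/(0.343 − [OH-]) = 2.0 × 10^-5.
Since Kb ≪ C₀, [OH-] ≈ √(Kb·C₀) = 2.62 × 10^-3 M.
Check: 0.76% ionized — well under 5%, approximation valid.
pOH = −log(2.62 × 10^-3) = 2.58; pH = 14.00 − 2.58 = 11.42

pH = 11.42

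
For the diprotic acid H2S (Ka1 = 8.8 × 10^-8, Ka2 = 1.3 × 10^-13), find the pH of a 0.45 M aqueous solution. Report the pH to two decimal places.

pH = 3.70

Ka1 ≫ Ka2, so treat the first dissociation as the only significant source of H+.
Ka1 = x²/(0.45 − x) = 8.8 × 10^-8
x ≈ √(8.8 × 10^-8 × 0.45) = 1.99 × 10^-4 M
pH = −log(1.99 × 10^-4) = 3.70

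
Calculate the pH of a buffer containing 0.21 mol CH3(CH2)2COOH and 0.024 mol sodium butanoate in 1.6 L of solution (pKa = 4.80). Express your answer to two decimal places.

pH = 3.86

Henderson–Hasselbalch: pH = pKa + log([CH3(CH2)2COO-]/[CH3(CH2)2COOH]) = 4.80 + log(0.024/0.21)
pH = 4.80 + (-0.942) = 3.86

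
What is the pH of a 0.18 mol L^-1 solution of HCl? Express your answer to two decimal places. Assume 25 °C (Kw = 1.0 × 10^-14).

pH = 0.74

HCl is a strong acid and dissociates completely, so [H+] = 0.18 M.
pH = -log(0.18) = 0.74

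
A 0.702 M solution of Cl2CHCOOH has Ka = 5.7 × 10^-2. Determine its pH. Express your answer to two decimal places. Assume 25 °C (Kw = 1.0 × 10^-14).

pH = 0.76

Cl2CHCOOH ⇌ Cl2CHCOO- + H+
Ka = [H+]²/(0.702 − [H+]) = 5.7 × 10^-2
The 5% rule fails; solving [H+]² + Ka·[H+] − Ka·C₀ = 0 exactly:
[H+] = (−Ka + √(Ka² + 4·Ka·C₀))/2 = 1.74 × 10^-1 M
pH = −log(1.74 × 10^-1) = 0.76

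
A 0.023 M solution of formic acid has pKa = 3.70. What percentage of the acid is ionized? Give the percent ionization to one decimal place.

HCOOH ⇌ HCOO- + H+; let x = [H+] at equilibrium.
Ka = 10^(−3.70) = 2.00 × 10^-4
Ka = x²/(C₀ − x); solving the quadratic gives x = 2.05 × 10^-3 M.
Fraction ionized = 2.05 × 10^-3 / 0.023 = 0.0891 → 8.9%

8.9%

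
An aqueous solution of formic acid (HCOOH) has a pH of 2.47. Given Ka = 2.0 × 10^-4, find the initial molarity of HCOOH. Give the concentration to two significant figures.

C₀ = 6.1 × 10^-2 M

[H+] = 10^(-2.47) = 3.39 × 10^-3 M = x
Ka = x²/(C₀ − x) ⇒ C₀ = x + x²/Ka
C₀ = 3.39 × 10^-3 + (3.39 × 10^-3)²/(2.0 × 10^-4) = 6.09 × 10^-2 M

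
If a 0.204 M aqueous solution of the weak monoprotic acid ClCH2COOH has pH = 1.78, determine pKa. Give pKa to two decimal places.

[H+] = 10^(-1.78) = 1.66 × 10^-2 M
At equilibrium [HA] = 0.204 − 1.66 × 10^-2 = 1.87 × 10^-1 M
Ka = [H+][A-]/[HA] = (1.66 × 10^-2)² / 1.87 × 10^-1 = 1.47 × 10^-3
pKa = -log(1.47 × 10^-3) = 2.83

pKa = 2.83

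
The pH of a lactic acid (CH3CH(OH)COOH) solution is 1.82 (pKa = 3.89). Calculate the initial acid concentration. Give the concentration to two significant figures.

C₀ = 1.8 M

[H+] = 10^(-1.82) = 1.51 × 10^-2 M = x
Ka = 10^(−3.89) = 1.29 × 10^-4
Ka = x²/(C₀ − x) ⇒ C₀ = x + x²/Ka
C₀ = 1.51 × 10^-2 + (1.51 × 10^-2)²/(1.29 × 10^-4) = 1.78 M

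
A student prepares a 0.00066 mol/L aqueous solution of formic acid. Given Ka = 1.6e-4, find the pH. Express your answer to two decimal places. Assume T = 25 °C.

HCOOH ⇌ HCOO- + H+
Ka = x²/(0.00066 − x) = 1.6 × 10^-4
The 5% rule fails; solving x² + Ka·x − Ka·C₀ = 0 exactly:
x = (−Ka + √(Ka² + 4·Ka·C₀))/2 = 2.55 × 10^-4 M
pH = −log[H+] = −log(2.55 × 10^-4) = 3.59

pH = 3.59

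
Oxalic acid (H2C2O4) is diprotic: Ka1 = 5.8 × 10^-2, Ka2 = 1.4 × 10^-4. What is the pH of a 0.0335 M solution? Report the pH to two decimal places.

pH = 1.62

Ka1 ≫ Ka2, so treat the first dissociation as the only significant source of H+.
Ka1 = x²/(0.0335 − x) = 5.8 × 10^-2
Solving the quadratic: x = (−Ka1 + √(Ka1² + 4·Ka1·C₀))/2 = 2.38 × 10^-2 M
pH = −log(2.38 × 10^-2) = 1.62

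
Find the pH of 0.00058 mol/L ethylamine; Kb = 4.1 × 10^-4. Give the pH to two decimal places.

pH = 10.51

C2H5NH2 + H2O ⇌ C2H5NH3+ + OH-
From the ICE table, Kb = [OH-]²/(0.00058 − [OH-]) = 4.1 × 10^-4.
Here C₀/Kb ≈ 1.41, so the small-[OH-] approximation fails. Use the quadratic:
[OH-] = [−0.00041 + √(0.00041² + 9.51e-07)]/2 = 3.24 × 10^-4 M
pOH = 3.49, so pH = 14.00 − pOH = 10.51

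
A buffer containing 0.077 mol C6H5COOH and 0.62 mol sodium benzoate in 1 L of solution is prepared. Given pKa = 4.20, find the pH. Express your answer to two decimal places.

pH = pKa + log([A⁻]/[HA]) = 4.20 + log(0.62/0.077)
pH = 4.20 + (+0.906) = 5.11

pH = 5.11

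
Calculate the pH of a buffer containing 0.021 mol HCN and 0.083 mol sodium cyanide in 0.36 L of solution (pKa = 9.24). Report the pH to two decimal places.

pH = 9.84

Henderson–Hasselbalch: pH = pKa + log([CN-]/[HCN]) = 9.24 + log(0.083/0.021)
pH = 9.24 + (+0.597) = 9.84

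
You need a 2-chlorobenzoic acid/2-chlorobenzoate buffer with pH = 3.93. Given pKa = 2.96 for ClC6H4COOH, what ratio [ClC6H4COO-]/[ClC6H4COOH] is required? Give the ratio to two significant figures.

pH = pKa + log(r) ⇒ log(r) = 3.93 − 2.96 = +0.97
r = [ClC6H4COO-]/[ClC6H4COOH] = 10^(+0.97) = 9.33

ratio = 9.3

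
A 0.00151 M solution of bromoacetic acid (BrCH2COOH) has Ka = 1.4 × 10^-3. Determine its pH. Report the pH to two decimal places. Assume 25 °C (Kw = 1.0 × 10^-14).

pH = 3.04

BrCH2COOH ⇌ BrCH2COO- + H+
Let x = [H+] at equilibrium. Ka = x²/(0.00151 − x).
Here C₀/Ka ≈ 1.08, so the small-x approximation fails. Use the quadratic:
x = [−0.0014 + √(0.0014² + 8.46e-06)]/2 = 9.14 × 10^-4 M
pH = −log(9.14 × 10^-4) = 3.04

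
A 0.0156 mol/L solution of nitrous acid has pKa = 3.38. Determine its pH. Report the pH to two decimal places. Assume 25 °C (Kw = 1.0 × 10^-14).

HNO2 ⇌ NO2- + H+
Ka = 10^(−3.38) = 4.17 × 10^-4
From the ICE table, Ka = [H+]²/(0.0156 − [H+]) = 4.17 × 10^-4.
[H+] is not negligible relative to C₀; solve [H+]² + 0.000417·[H+] − 6.51e-06 = 0.
[H+] = [−0.000417 + √(0.000417² + 2.6e-05)]/2 = 2.35 × 10^-3 M
pH = −log[H+] = −log(2.35 × 10^-3) = 2.63

pH = 2.63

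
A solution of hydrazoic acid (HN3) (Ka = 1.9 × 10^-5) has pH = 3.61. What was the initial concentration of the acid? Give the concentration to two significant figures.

C₀ = 3.4 × 10^-3 M

[H+] = 10^(-3.61) = 2.45 × 10^-4 M = x
Ka = x²/(C₀ − x) ⇒ C₀ = x + x²/Ka
C₀ = 2.45 × 10^-4 + (2.45 × 10^-4)²/(1.9 × 10^-5) = 3.40 × 10^-3 M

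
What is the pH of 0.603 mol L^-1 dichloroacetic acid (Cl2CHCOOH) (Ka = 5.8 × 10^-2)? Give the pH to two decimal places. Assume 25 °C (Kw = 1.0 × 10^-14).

Cl2CHCOOH ⇌ Cl2CHCOO- + H+
From the ICE table, Ka = [H+]²/(0.603 − [H+]) = 5.8 × 10^-2.
Here C₀/Ka ≈ 10.4, so the small-[H+] approximation fails. Use the quadratic:
[H+] = (−Ka + √(Ka² + 4·Ka·C₀))/2 = 1.60 × 10^-1 M
pH = −log[H+] = −log(1.60 × 10^-1) = 0.80

pH = 0.80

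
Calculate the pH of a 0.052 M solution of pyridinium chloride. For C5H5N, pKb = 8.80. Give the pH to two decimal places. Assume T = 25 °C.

pH = 3.24

C5H5NH+ is the conjugate acid of the weak base C5H5N.
Kb = 10^(−8.80) = 1.58 × 10^-9
Ka = Kw/Kb = 1.0×10^-14 / 1.58 × 10^-9 = 6.33 × 10^-6
Ka = [H+]²/(0.052 − [H+]) = 6.33 × 10^-6
Neglecting [H+] in the denominator: [H+] = √(6.33 × 10^-6 × 0.052) = 5.74 × 10^-4 M
Check: 1.1% ionized — well under 5%, approximation valid.
pH = −log[H+] = −log(5.74 × 10^-4) = 3.24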